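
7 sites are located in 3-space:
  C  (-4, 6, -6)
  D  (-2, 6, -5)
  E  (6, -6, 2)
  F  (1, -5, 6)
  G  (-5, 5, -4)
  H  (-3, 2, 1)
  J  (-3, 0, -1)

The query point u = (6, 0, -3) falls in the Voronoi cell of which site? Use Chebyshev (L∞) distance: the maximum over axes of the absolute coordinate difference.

d(u,C) = max(10, 6, 3) = 10
d(u,D) = max(8, 6, 2) = 8
d(u,E) = max(0, 6, 5) = 6
d(u,F) = max(5, 5, 9) = 9
d(u,G) = max(11, 5, 1) = 11
d(u,H) = max(9, 2, 4) = 9
d(u,J) = max(9, 0, 2) = 9
E is nearest.

E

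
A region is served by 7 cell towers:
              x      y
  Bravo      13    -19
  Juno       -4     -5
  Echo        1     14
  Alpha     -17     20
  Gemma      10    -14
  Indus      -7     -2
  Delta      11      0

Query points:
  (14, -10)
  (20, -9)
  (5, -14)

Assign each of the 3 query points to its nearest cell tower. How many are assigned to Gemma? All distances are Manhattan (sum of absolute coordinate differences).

3

(14, -10) — d to each: Bravo:10, Juno:23, Echo:37, Alpha:61, Gemma:8, Indus:29, Delta:13 → nearest is Gemma
(20, -9) — d to each: Bravo:17, Juno:28, Echo:42, Alpha:66, Gemma:15, Indus:34, Delta:18 → nearest is Gemma
(5, -14) — d to each: Bravo:13, Juno:18, Echo:32, Alpha:56, Gemma:5, Indus:24, Delta:20 → nearest is Gemma
3 of the 3 points have Gemma as nearest.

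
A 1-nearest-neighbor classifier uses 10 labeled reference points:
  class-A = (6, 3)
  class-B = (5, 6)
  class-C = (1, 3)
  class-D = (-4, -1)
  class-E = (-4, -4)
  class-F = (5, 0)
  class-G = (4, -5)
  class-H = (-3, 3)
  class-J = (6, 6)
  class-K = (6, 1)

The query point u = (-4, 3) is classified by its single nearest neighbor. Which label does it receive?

class-H

Squared Euclidean distances:
d²(u, class-A) = (-4−6)² + (3−3)² = 100 + 0 = 100
d²(u, class-B) = (-4−5)² + (3−6)² = 81 + 9 = 90
d²(u, class-C) = (-4−1)² + (3−3)² = 25 + 0 = 25
d²(u, class-D) = (-4−(-4))² + (3−(-1))² = 0 + 16 = 16
d²(u, class-E) = (-4−(-4))² + (3−(-4))² = 0 + 49 = 49
d²(u, class-F) = (-4−5)² + (3−0)² = 81 + 9 = 90
d²(u, class-G) = (-4−4)² + (3−(-5))² = 64 + 64 = 128
d²(u, class-H) = (-4−(-3))² + (3−3)² = 1 + 0 = 1
d²(u, class-J) = (-4−6)² + (3−6)² = 100 + 9 = 109
d²(u, class-K) = (-4−6)² + (3−1)² = 100 + 4 = 104
Minimum is at class-H.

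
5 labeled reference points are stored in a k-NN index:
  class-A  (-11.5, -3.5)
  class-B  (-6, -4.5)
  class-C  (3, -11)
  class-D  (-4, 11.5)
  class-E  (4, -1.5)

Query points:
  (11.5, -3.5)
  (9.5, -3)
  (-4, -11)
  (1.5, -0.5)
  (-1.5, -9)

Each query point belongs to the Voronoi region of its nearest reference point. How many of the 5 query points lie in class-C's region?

(11.5, -3.5) — d² to each: class-A:529, class-B:307.25, class-C:128.5, class-D:465.25, class-E:60.25 → nearest is class-E
(9.5, -3) — d² to each: class-A:441.25, class-B:242.5, class-C:106.25, class-D:392.5, class-E:32.5 → nearest is class-E
(-4, -11) — d² to each: class-A:112.5, class-B:46.25, class-C:49, class-D:506.25, class-E:154.25 → nearest is class-B
(1.5, -0.5) — d² to each: class-A:178, class-B:72.25, class-C:112.5, class-D:174.25, class-E:7.25 → nearest is class-E
(-1.5, -9) — d² to each: class-A:130.25, class-B:40.5, class-C:24.25, class-D:426.5, class-E:86.5 → nearest is class-C
1 of the 5 points has class-C as nearest.

1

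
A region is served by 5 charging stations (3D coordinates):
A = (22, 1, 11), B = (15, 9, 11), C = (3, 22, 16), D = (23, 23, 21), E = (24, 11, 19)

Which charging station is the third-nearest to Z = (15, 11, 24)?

Squared Euclidean distances:
|ZA|² = (15−22)² + (11−1)² + (24−11)² = 49 + 100 + 169 = 318
|ZB|² = (15−15)² + (11−9)² + (24−11)² = 0 + 4 + 169 = 173
|ZC|² = (15−3)² + (11−22)² + (24−16)² = 144 + 121 + 64 = 329
|ZD|² = (15−23)² + (11−23)² + (24−21)² = 64 + 144 + 9 = 217
|ZE|² = (15−24)² + (11−11)² + (24−19)² = 81 + 0 + 25 = 106
Sorted ascending: E, B, D, A, … — the third-nearest is D.

D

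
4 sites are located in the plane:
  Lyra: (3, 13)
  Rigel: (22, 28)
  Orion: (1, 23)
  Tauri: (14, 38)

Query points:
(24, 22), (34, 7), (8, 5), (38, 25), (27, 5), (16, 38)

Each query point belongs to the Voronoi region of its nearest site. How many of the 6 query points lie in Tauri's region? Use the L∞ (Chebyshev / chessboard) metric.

1

(24, 22) — d to each: Lyra:21, Rigel:6, Orion:23, Tauri:16 → nearest is Rigel
(34, 7) — d to each: Lyra:31, Rigel:21, Orion:33, Tauri:31 → nearest is Rigel
(8, 5) — d to each: Lyra:8, Rigel:23, Orion:18, Tauri:33 → nearest is Lyra
(38, 25) — d to each: Lyra:35, Rigel:16, Orion:37, Tauri:24 → nearest is Rigel
(27, 5) — d to each: Lyra:24, Rigel:23, Orion:26, Tauri:33 → nearest is Rigel
(16, 38) — d to each: Lyra:25, Rigel:10, Orion:15, Tauri:2 → nearest is Tauri
1 of the 6 points has Tauri as nearest.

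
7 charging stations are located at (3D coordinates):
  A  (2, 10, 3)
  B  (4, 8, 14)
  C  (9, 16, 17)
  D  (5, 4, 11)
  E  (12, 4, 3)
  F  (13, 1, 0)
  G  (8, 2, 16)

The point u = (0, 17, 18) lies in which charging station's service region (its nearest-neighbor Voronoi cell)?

Squared Euclidean distances:
|uA|² = (0−2)² + (17−10)² + (18−3)² = 4 + 49 + 225 = 278
|uB|² = (0−4)² + (17−8)² + (18−14)² = 16 + 81 + 16 = 113
|uC|² = (0−9)² + (17−16)² + (18−17)² = 81 + 1 + 1 = 83
|uD|² = (0−5)² + (17−4)² + (18−11)² = 25 + 169 + 49 = 243
|uE|² = (0−12)² + (17−4)² + (18−3)² = 144 + 169 + 225 = 538
|uF|² = (0−13)² + (17−1)² + (18−0)² = 169 + 256 + 324 = 749
|uG|² = (0−8)² + (17−2)² + (18−16)² = 64 + 225 + 4 = 293
Minimum is at C.

C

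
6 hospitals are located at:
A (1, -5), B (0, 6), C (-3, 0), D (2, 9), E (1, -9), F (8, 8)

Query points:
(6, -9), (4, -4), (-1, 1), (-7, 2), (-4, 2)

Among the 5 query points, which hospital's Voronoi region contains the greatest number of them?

(6, -9) — d² to each: A:41, B:261, C:162, D:340, E:25, F:293 → nearest is E
(4, -4) — d² to each: A:10, B:116, C:65, D:173, E:34, F:160 → nearest is A
(-1, 1) — d² to each: A:40, B:26, C:5, D:73, E:104, F:130 → nearest is C
(-7, 2) — d² to each: A:113, B:65, C:20, D:130, E:185, F:261 → nearest is C
(-4, 2) — d² to each: A:74, B:32, C:5, D:85, E:146, F:180 → nearest is C
Tally — A:1, C:3, E:1. C captures the most (3).

C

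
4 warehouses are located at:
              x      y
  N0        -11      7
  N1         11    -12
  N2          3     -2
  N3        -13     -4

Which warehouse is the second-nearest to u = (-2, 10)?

N2

Squared Euclidean distances:
|uN0|² = 81 + 9 = 90
|uN1|² = 169 + 484 = 653
|uN2|² = 25 + 144 = 169
|uN3|² = 121 + 196 = 317
Sorted ascending: N0, N2, N3, … — the second-nearest is N2.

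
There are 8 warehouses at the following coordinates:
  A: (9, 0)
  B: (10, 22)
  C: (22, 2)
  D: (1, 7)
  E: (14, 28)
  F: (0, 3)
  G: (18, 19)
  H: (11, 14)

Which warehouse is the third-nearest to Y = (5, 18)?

Since √ is increasing, it suffices to compare squared distances:
|YA|² = (5−9)² + (18−0)² = 16 + 324 = 340
|YB|² = (5−10)² + (18−22)² = 25 + 16 = 41
|YC|² = (5−22)² + (18−2)² = 289 + 256 = 545
|YD|² = (5−1)² + (18−7)² = 16 + 121 = 137
|YE|² = (5−14)² + (18−28)² = 81 + 100 = 181
|YF|² = (5−0)² + (18−3)² = 25 + 225 = 250
|YG|² = (5−18)² + (18−19)² = 169 + 1 = 170
|YH|² = (5−11)² + (18−14)² = 36 + 16 = 52
Sorted ascending: B, H, D, G, … — the third-nearest is D.

D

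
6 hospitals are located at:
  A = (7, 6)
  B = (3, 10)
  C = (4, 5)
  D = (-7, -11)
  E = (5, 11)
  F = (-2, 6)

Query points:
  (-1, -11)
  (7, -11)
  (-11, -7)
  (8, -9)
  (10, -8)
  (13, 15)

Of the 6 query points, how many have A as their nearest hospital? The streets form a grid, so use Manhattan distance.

(-1, -11) — d to each: A:25, B:25, C:21, D:6, E:28, F:18 → nearest is D
(7, -11) — d to each: A:17, B:25, C:19, D:14, E:24, F:26 → nearest is D
(-11, -7) — d to each: A:31, B:31, C:27, D:8, E:34, F:22 → nearest is D
(8, -9) — d to each: A:16, B:24, C:18, D:17, E:23, F:25 → nearest is A
(10, -8) — d to each: A:17, B:25, C:19, D:20, E:24, F:26 → nearest is A
(13, 15) — d to each: A:15, B:15, C:19, D:46, E:12, F:24 → nearest is E
2 of the 6 points have A as nearest.

2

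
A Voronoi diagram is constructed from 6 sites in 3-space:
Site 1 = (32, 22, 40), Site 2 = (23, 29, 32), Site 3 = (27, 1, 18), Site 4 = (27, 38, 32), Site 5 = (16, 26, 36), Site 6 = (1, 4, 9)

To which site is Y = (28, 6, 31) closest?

Squared Euclidean distances:
d²(Y, Site 1) = (28−32)² + (6−22)² + (31−40)² = 16 + 256 + 81 = 353
d²(Y, Site 2) = (28−23)² + (6−29)² + (31−32)² = 25 + 529 + 1 = 555
d²(Y, Site 3) = (28−27)² + (6−1)² + (31−18)² = 1 + 25 + 169 = 195
d²(Y, Site 4) = (28−27)² + (6−38)² + (31−32)² = 1 + 1024 + 1 = 1026
d²(Y, Site 5) = (28−16)² + (6−26)² + (31−36)² = 144 + 400 + 25 = 569
d²(Y, Site 6) = (28−1)² + (6−4)² + (31−9)² = 729 + 4 + 484 = 1217
Minimum is at Site 3.

Site 3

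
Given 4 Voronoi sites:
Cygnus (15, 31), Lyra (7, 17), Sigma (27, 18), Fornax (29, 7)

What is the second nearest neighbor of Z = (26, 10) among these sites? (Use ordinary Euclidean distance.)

Sigma

Since √ is increasing, it suffices to compare squared distances:
d²(Z, Cygnus) = (26−15)² + (10−31)² = 121 + 441 = 562
d²(Z, Lyra) = (26−7)² + (10−17)² = 361 + 49 = 410
d²(Z, Sigma) = (26−27)² + (10−18)² = 1 + 64 = 65
d²(Z, Fornax) = (26−29)² + (10−7)² = 9 + 9 = 18
Sorted ascending: Fornax, Sigma, Lyra, … — the second-nearest is Sigma.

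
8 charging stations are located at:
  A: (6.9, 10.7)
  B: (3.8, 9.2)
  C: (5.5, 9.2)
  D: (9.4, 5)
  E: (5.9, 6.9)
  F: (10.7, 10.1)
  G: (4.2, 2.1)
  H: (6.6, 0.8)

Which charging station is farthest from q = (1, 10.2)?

H

Compare squared distances (the ordering matches that of the actual distances):
|qA|² = 34.81 + 0.25 = 35.06
|qB|² = 7.84 + 1 = 8.84
|qC|² = 20.25 + 1 = 21.25
|qD|² = 70.56 + 27.04 = 97.6
|qE|² = 24.01 + 10.89 = 34.9
|qF|² = 94.09 + 0.01 = 94.1
|qG|² = 10.24 + 65.61 = 75.85
|qH|² = 31.36 + 88.36 = 119.72
The largest is to H.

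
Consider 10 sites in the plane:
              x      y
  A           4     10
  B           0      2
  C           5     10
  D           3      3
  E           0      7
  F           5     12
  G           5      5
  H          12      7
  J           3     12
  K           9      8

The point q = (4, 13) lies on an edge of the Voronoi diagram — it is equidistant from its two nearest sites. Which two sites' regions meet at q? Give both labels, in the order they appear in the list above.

Squared distances from q to each site:
|qA|² = 0 + 9 = 9
|qB|² = 16 + 121 = 137
|qC|² = 1 + 9 = 10
|qD|² = 1 + 100 = 101
|qE|² = 16 + 36 = 52
|qF|² = 1 + 1 = 2
|qG|² = 1 + 64 = 65
|qH|² = 64 + 36 = 100
|qJ|² = 1 + 1 = 2
|qK|² = 25 + 25 = 50
q is equidistant from F and J (both at squared distance 2), and every other site is strictly farther — so q lies on the F–J Voronoi edge.

F and J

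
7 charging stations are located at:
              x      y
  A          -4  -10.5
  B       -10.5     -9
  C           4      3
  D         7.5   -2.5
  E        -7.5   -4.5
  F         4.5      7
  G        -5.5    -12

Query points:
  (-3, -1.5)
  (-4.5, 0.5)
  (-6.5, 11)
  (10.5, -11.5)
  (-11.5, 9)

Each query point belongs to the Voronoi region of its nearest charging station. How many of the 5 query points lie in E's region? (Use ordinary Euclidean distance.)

3

(-3, -1.5) — d² to each: A:82, B:112.5, C:69.25, D:111.25, E:29.25, F:128.5, G:116.5 → nearest is E
(-4.5, 0.5) — d² to each: A:121.25, B:126.25, C:78.5, D:153, E:34, F:123.25, G:157.25 → nearest is E
(-6.5, 11) — d² to each: A:468.5, B:416, C:174.25, D:378.25, E:241.25, F:137, G:530 → nearest is F
(10.5, -11.5) — d² to each: A:211.25, B:447.25, C:252.5, D:90, E:373, F:378.25, G:256.25 → nearest is D
(-11.5, 9) — d² to each: A:436.5, B:325, C:276.25, D:493.25, E:198.25, F:260, G:477 → nearest is E
3 of the 5 points have E as nearest.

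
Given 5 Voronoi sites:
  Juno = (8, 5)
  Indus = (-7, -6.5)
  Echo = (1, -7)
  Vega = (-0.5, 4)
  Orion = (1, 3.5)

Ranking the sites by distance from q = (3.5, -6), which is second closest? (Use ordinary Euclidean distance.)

Orion

Squared Euclidean distances:
d²(q, Juno) = (3.5−8)² + (-6−5)² = 20.25 + 121 = 141.25
d²(q, Indus) = (3.5−(-7))² + (-6−(-6.5))² = 110.25 + 0.25 = 110.5
d²(q, Echo) = (3.5−1)² + (-6−(-7))² = 6.25 + 1 = 7.25
d²(q, Vega) = (3.5−(-0.5))² + (-6−4)² = 16 + 100 = 116
d²(q, Orion) = (3.5−1)² + (-6−3.5)² = 6.25 + 90.25 = 96.5
Sorted ascending: Echo, Orion, Indus, … — the second-nearest is Orion.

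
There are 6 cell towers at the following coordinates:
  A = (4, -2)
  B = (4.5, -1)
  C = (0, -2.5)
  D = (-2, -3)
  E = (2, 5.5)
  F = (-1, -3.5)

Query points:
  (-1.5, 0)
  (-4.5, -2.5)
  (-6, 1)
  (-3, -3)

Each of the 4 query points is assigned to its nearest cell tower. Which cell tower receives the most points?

(-1.5, 0) — d² to each: A:34.25, B:37, C:8.5, D:9.25, E:42.5, F:12.5 → nearest is C
(-4.5, -2.5) — d² to each: A:72.5, B:83.25, C:20.25, D:6.5, E:106.25, F:13.25 → nearest is D
(-6, 1) — d² to each: A:109, B:114.25, C:48.25, D:32, E:84.25, F:45.25 → nearest is D
(-3, -3) — d² to each: A:50, B:60.25, C:9.25, D:1, E:97.25, F:4.25 → nearest is D
Tally — C:1, D:3. D captures the most (3).

D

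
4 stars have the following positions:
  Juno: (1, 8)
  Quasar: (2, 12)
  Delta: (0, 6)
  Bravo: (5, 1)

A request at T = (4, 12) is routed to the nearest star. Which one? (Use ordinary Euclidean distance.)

Since √ is increasing, it suffices to compare squared distances:
d²(T, Juno) = (4−1)² + (12−8)² = 9 + 16 = 25
d²(T, Quasar) = (4−2)² + (12−12)² = 4 + 0 = 4
d²(T, Delta) = (4−0)² + (12−6)² = 16 + 36 = 52
d²(T, Bravo) = (4−5)² + (12−1)² = 1 + 121 = 122
The smallest is to Quasar, so T lies in the Voronoi region of Quasar.

Quasar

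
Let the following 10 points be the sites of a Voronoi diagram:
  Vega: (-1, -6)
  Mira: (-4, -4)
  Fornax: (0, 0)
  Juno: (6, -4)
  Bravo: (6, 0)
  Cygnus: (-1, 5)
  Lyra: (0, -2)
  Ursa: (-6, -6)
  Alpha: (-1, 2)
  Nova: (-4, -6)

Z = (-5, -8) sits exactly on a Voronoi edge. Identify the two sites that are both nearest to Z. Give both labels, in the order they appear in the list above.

Squared distances from Z to each site:
d²(Z, Vega) = (-5−(-1))² + (-8−(-6))² = 16 + 4 = 20
d²(Z, Mira) = (-5−(-4))² + (-8−(-4))² = 1 + 16 = 17
d²(Z, Fornax) = (-5−0)² + (-8−0)² = 25 + 64 = 89
d²(Z, Juno) = (-5−6)² + (-8−(-4))² = 121 + 16 = 137
d²(Z, Bravo) = (-5−6)² + (-8−0)² = 121 + 64 = 185
d²(Z, Cygnus) = (-5−(-1))² + (-8−5)² = 16 + 169 = 185
d²(Z, Lyra) = (-5−0)² + (-8−(-2))² = 25 + 36 = 61
d²(Z, Ursa) = (-5−(-6))² + (-8−(-6))² = 1 + 4 = 5
d²(Z, Alpha) = (-5−(-1))² + (-8−2)² = 16 + 100 = 116
d²(Z, Nova) = (-5−(-4))² + (-8−(-6))² = 1 + 4 = 5
Z is equidistant from Ursa and Nova (both at squared distance 5), and every other site is strictly farther — so Z lies on the Ursa–Nova Voronoi edge.

Ursa and Nova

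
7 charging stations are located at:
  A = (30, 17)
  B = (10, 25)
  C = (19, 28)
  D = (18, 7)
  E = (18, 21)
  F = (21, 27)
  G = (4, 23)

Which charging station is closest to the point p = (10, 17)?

Since √ is increasing, it suffices to compare squared distances:
|pA|² = (10−30)² + (17−17)² = 400 + 0 = 400
|pB|² = (10−10)² + (17−25)² = 0 + 64 = 64
|pC|² = (10−19)² + (17−28)² = 81 + 121 = 202
|pD|² = (10−18)² + (17−7)² = 64 + 100 = 164
|pE|² = (10−18)² + (17−21)² = 64 + 16 = 80
|pF|² = (10−21)² + (17−27)² = 121 + 100 = 221
|pG|² = (10−4)² + (17−23)² = 36 + 36 = 72
B is nearest.

B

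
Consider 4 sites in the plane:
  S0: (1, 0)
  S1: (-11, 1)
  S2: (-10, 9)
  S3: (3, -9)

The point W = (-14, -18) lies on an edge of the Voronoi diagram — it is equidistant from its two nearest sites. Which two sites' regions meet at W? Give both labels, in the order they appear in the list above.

Squared distances from W to each site:
|WS0|² = (-14−1)² + (-18−0)² = 225 + 324 = 549
|WS1|² = (-14−(-11))² + (-18−1)² = 9 + 361 = 370
|WS2|² = (-14−(-10))² + (-18−9)² = 16 + 729 = 745
|WS3|² = (-14−3)² + (-18−(-9))² = 289 + 81 = 370
W is equidistant from S1 and S3 (both at squared distance 370), and every other site is strictly farther — so W lies on the S1–S3 Voronoi edge.

S1 and S3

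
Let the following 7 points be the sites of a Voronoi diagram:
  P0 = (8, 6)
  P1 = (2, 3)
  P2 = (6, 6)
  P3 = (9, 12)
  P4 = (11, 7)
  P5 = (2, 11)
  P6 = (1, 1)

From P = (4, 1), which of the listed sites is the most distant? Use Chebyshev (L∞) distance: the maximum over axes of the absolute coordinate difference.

d(P,P0) = max(4, 5) = 5
d(P,P1) = max(2, 2) = 2
d(P,P2) = max(2, 5) = 5
d(P,P3) = max(5, 11) = 11
d(P,P4) = max(7, 6) = 7
d(P,P5) = max(2, 10) = 10
d(P,P6) = max(3, 0) = 3
The largest is to P3.

P3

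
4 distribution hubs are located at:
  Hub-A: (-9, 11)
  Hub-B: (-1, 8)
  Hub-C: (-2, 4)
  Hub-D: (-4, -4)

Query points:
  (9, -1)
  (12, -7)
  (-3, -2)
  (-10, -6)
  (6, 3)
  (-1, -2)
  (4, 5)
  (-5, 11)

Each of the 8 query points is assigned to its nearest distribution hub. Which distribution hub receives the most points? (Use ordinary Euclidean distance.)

Hub-D

(9, -1) — d² to each: Hub-A:468, Hub-B:181, Hub-C:146, Hub-D:178 → nearest is Hub-C
(12, -7) — d² to each: Hub-A:765, Hub-B:394, Hub-C:317, Hub-D:265 → nearest is Hub-D
(-3, -2) — d² to each: Hub-A:205, Hub-B:104, Hub-C:37, Hub-D:5 → nearest is Hub-D
(-10, -6) — d² to each: Hub-A:290, Hub-B:277, Hub-C:164, Hub-D:40 → nearest is Hub-D
(6, 3) — d² to each: Hub-A:289, Hub-B:74, Hub-C:65, Hub-D:149 → nearest is Hub-C
(-1, -2) — d² to each: Hub-A:233, Hub-B:100, Hub-C:37, Hub-D:13 → nearest is Hub-D
(4, 5) — d² to each: Hub-A:205, Hub-B:34, Hub-C:37, Hub-D:145 → nearest is Hub-B
(-5, 11) — d² to each: Hub-A:16, Hub-B:25, Hub-C:58, Hub-D:226 → nearest is Hub-A
Tally — Hub-A:1, Hub-B:1, Hub-C:2, Hub-D:4. Hub-D captures the most (4).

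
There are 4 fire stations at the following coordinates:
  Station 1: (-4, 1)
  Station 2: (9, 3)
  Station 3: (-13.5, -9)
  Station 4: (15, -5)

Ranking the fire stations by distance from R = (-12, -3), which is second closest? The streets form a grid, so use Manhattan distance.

d(R, Station 1) = |-12−(-4)| + |-3−1| = 8 + 4 = 12
d(R, Station 2) = |-12−9| + |-3−3| = 21 + 6 = 27
d(R, Station 3) = |-12−(-13.5)| + |-3−(-9)| = 1.5 + 6 = 7.5
d(R, Station 4) = |-12−15| + |-3−(-5)| = 27 + 2 = 29
Sorted ascending: Station 3, Station 1, Station 2, … — the second-nearest is Station 1.

Station 1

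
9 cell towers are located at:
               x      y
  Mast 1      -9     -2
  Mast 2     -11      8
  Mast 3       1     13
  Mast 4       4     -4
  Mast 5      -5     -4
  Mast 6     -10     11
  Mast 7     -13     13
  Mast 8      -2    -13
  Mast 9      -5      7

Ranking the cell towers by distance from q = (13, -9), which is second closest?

Mast 8

Since √ is increasing, it suffices to compare squared distances:
d²(q, Mast 1) = (13−(-9))² + (-9−(-2))² = 484 + 49 = 533
d²(q, Mast 2) = (13−(-11))² + (-9−8)² = 576 + 289 = 865
d²(q, Mast 3) = (13−1)² + (-9−13)² = 144 + 484 = 628
d²(q, Mast 4) = (13−4)² + (-9−(-4))² = 81 + 25 = 106
d²(q, Mast 5) = (13−(-5))² + (-9−(-4))² = 324 + 25 = 349
d²(q, Mast 6) = (13−(-10))² + (-9−11)² = 529 + 400 = 929
d²(q, Mast 7) = (13−(-13))² + (-9−13)² = 676 + 484 = 1160
d²(q, Mast 8) = (13−(-2))² + (-9−(-13))² = 225 + 16 = 241
d²(q, Mast 9) = (13−(-5))² + (-9−7)² = 324 + 256 = 580
Sorted ascending: Mast 4, Mast 8, Mast 5, … — the second-nearest is Mast 8.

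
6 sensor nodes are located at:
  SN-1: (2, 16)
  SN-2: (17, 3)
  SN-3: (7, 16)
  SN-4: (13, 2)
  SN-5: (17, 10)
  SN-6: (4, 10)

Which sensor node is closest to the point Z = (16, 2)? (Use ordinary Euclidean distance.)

SN-2

Squared Euclidean distances:
d²(Z, SN-1) = (16−2)² + (2−16)² = 196 + 196 = 392
d²(Z, SN-2) = (16−17)² + (2−3)² = 1 + 1 = 2
d²(Z, SN-3) = (16−7)² + (2−16)² = 81 + 196 = 277
d²(Z, SN-4) = (16−13)² + (2−2)² = 9 + 0 = 9
d²(Z, SN-5) = (16−17)² + (2−10)² = 1 + 64 = 65
d²(Z, SN-6) = (16−4)² + (2−10)² = 144 + 64 = 208
Minimum is at SN-2.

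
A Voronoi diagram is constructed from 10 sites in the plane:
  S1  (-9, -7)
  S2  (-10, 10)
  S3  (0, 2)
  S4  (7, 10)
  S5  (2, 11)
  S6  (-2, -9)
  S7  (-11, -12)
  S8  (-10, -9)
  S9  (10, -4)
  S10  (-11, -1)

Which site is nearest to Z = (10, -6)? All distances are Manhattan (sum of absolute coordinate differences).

S9

d(Z,S1) = |10−(-9)| + |-6−(-7)| = 19 + 1 = 20
d(Z,S2) = |10−(-10)| + |-6−10| = 20 + 16 = 36
d(Z,S3) = |10−0| + |-6−2| = 10 + 8 = 18
d(Z,S4) = |10−7| + |-6−10| = 3 + 16 = 19
d(Z,S5) = |10−2| + |-6−11| = 8 + 17 = 25
d(Z,S6) = |10−(-2)| + |-6−(-9)| = 12 + 3 = 15
d(Z,S7) = |10−(-11)| + |-6−(-12)| = 21 + 6 = 27
d(Z,S8) = |10−(-10)| + |-6−(-9)| = 20 + 3 = 23
d(Z,S9) = |10−10| + |-6−(-4)| = 0 + 2 = 2
d(Z, S10) = |10−(-11)| + |-6−(-1)| = 21 + 5 = 26
The smallest is to S9, so Z lies in the Voronoi region of S9.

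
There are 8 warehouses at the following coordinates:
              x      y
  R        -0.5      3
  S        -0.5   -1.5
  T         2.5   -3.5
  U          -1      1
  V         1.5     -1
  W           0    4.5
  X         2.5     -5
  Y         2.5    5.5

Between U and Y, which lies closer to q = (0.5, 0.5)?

Compare squared distances:
|qU|² = (0.5−(-1))² + (0.5−1)² = 2.25 + 0.25 = 2.5
|qY|² = (0.5−2.5)² + (0.5−5.5)² = 4 + 25 = 29
2.5 < 29, so U is closer.

U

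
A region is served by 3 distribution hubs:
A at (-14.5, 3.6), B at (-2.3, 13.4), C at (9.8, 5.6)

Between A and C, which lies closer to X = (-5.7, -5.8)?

Compare squared distances:
|XA|² = (-5.7−(-14.5))² + (-5.8−3.6)² = 77.44 + 88.36 = 165.8
|XC|² = (-5.7−9.8)² + (-5.8−5.6)² = 240.25 + 129.96 = 370.21
165.8 < 370.21, so A is closer.

A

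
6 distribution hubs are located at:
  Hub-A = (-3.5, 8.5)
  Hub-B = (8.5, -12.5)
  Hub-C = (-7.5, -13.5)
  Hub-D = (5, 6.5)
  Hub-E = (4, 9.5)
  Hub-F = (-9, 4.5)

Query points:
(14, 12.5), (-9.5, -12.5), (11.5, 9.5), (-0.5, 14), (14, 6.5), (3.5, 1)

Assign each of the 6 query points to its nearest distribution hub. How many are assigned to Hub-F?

(14, 12.5) — d² to each: Hub-A:322.25, Hub-B:655.25, Hub-C:1138.25, Hub-D:117, Hub-E:109, Hub-F:593 → nearest is Hub-E
(-9.5, -12.5) — d² to each: Hub-A:477, Hub-B:324, Hub-C:5, Hub-D:571.25, Hub-E:666.25, Hub-F:289.25 → nearest is Hub-C
(11.5, 9.5) — d² to each: Hub-A:226, Hub-B:493, Hub-C:890, Hub-D:51.25, Hub-E:56.25, Hub-F:445.25 → nearest is Hub-D
(-0.5, 14) — d² to each: Hub-A:39.25, Hub-B:783.25, Hub-C:805.25, Hub-D:86.5, Hub-E:40.5, Hub-F:162.5 → nearest is Hub-A
(14, 6.5) — d² to each: Hub-A:310.25, Hub-B:391.25, Hub-C:862.25, Hub-D:81, Hub-E:109, Hub-F:533 → nearest is Hub-D
(3.5, 1) — d² to each: Hub-A:105.25, Hub-B:207.25, Hub-C:331.25, Hub-D:32.5, Hub-E:72.5, Hub-F:168.5 → nearest is Hub-D
0 of the 6 points have Hub-F as nearest.

0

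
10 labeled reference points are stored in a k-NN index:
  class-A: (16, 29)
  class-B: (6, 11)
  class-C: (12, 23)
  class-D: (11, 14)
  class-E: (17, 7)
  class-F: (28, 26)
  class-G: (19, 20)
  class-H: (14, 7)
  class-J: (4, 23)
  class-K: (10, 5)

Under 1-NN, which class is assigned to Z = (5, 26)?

Squared Euclidean distances:
d²(Z, class-A) = (5−16)² + (26−29)² = 121 + 9 = 130
d²(Z, class-B) = (5−6)² + (26−11)² = 1 + 225 = 226
d²(Z, class-C) = (5−12)² + (26−23)² = 49 + 9 = 58
d²(Z, class-D) = (5−11)² + (26−14)² = 36 + 144 = 180
d²(Z, class-E) = (5−17)² + (26−7)² = 144 + 361 = 505
d²(Z, class-F) = (5−28)² + (26−26)² = 529 + 0 = 529
d²(Z, class-G) = (5−19)² + (26−20)² = 196 + 36 = 232
d²(Z, class-H) = (5−14)² + (26−7)² = 81 + 361 = 442
d²(Z, class-J) = (5−4)² + (26−23)² = 1 + 9 = 10
d²(Z, class-K) = (5−10)² + (26−5)² = 25 + 441 = 466
The smallest is to class-J, so Z lies in the Voronoi region of class-J.

class-J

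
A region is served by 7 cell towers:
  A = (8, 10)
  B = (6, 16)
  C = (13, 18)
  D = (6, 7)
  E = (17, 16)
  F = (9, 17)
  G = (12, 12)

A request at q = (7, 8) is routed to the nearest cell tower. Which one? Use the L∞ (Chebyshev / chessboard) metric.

d(q,A) = max(1, 2) = 2
d(q,B) = max(1, 8) = 8
d(q,C) = max(6, 10) = 10
d(q,D) = max(1, 1) = 1
d(q,E) = max(10, 8) = 10
d(q,F) = max(2, 9) = 9
d(q,G) = max(5, 4) = 5
Minimum is at D.

D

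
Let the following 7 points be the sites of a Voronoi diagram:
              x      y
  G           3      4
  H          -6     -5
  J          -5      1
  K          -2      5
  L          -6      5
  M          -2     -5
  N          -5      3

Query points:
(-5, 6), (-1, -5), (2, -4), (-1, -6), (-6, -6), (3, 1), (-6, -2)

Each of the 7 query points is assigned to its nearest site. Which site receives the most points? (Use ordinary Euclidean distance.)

(-5, 6) — d² to each: G:68, H:122, J:25, K:10, L:2, M:130, N:9 → nearest is L
(-1, -5) — d² to each: G:97, H:25, J:52, K:101, L:125, M:1, N:80 → nearest is M
(2, -4) — d² to each: G:65, H:65, J:74, K:97, L:145, M:17, N:98 → nearest is M
(-1, -6) — d² to each: G:116, H:26, J:65, K:122, L:146, M:2, N:97 → nearest is M
(-6, -6) — d² to each: G:181, H:1, J:50, K:137, L:121, M:17, N:82 → nearest is H
(3, 1) — d² to each: G:9, H:117, J:64, K:41, L:97, M:61, N:68 → nearest is G
(-6, -2) — d² to each: G:117, H:9, J:10, K:65, L:49, M:25, N:26 → nearest is H
Tally — G:1, H:2, L:1, M:3. M captures the most (3).

M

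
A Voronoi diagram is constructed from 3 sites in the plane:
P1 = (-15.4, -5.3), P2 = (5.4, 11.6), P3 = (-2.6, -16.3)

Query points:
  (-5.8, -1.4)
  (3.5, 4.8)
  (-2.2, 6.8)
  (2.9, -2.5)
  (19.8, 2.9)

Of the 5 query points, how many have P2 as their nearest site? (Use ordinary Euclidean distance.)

(-5.8, -1.4) — d² to each: P1:107.37, P2:294.44, P3:232.25 → nearest is P1
(3.5, 4.8) — d² to each: P1:459.22, P2:49.85, P3:482.42 → nearest is P2
(-2.2, 6.8) — d² to each: P1:320.65, P2:80.8, P3:533.77 → nearest is P2
(2.9, -2.5) — d² to each: P1:342.73, P2:205.06, P3:220.69 → nearest is P2
(19.8, 2.9) — d² to each: P1:1306.28, P2:283.05, P3:870.4 → nearest is P2
4 of the 5 points have P2 as nearest.

4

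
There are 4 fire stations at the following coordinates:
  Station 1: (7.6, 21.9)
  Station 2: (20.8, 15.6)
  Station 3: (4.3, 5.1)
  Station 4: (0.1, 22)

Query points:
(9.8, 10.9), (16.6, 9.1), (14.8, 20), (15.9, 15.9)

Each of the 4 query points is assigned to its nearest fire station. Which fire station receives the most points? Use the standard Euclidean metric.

(9.8, 10.9) — d² to each: Station 1:125.84, Station 2:143.09, Station 3:63.89, Station 4:217.3 → nearest is Station 3
(16.6, 9.1) — d² to each: Station 1:244.84, Station 2:59.89, Station 3:167.29, Station 4:438.66 → nearest is Station 2
(14.8, 20) — d² to each: Station 1:55.45, Station 2:55.36, Station 3:332.26, Station 4:220.09 → nearest is Station 2
(15.9, 15.9) — d² to each: Station 1:104.89, Station 2:24.1, Station 3:251.2, Station 4:286.85 → nearest is Station 2
Tally — Station 2:3, Station 3:1. Station 2 captures the most (3).

Station 2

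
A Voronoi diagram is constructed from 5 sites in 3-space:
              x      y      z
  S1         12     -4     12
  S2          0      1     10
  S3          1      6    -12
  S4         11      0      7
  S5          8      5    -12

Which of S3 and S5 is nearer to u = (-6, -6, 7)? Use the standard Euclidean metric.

S3

Compare squared distances:
|uS3|² = (-6−1)² + (-6−6)² + (7−(-12))² = 49 + 144 + 361 = 554
|uS5|² = (-6−8)² + (-6−5)² + (7−(-12))² = 196 + 121 + 361 = 678
554 < 678, so S3 is closer.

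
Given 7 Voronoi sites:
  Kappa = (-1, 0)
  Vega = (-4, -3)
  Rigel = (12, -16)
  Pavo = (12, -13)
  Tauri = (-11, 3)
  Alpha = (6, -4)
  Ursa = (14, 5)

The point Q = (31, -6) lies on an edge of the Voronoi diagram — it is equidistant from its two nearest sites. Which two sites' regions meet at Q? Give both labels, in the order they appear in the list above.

Squared distances from Q to each site:
d²(Q, Kappa) = (31−(-1))² + (-6−0)² = 1024 + 36 = 1060
d²(Q, Vega) = (31−(-4))² + (-6−(-3))² = 1225 + 9 = 1234
d²(Q, Rigel) = (31−12)² + (-6−(-16))² = 361 + 100 = 461
d²(Q, Pavo) = (31−12)² + (-6−(-13))² = 361 + 49 = 410
d²(Q, Tauri) = (31−(-11))² + (-6−3)² = 1764 + 81 = 1845
d²(Q, Alpha) = (31−6)² + (-6−(-4))² = 625 + 4 = 629
d²(Q, Ursa) = (31−14)² + (-6−5)² = 289 + 121 = 410
Q is equidistant from Pavo and Ursa (both at squared distance 410), and every other site is strictly farther — so Q lies on the Pavo–Ursa Voronoi edge.

Pavo and Ursa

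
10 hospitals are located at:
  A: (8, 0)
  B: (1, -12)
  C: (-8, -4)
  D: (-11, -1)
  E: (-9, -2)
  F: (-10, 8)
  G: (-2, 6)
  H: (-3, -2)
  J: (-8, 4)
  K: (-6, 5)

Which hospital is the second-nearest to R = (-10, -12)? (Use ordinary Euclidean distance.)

E

Since √ is increasing, it suffices to compare squared distances:
|RA|² = 324 + 144 = 468
|RB|² = 121 + 0 = 121
|RC|² = 4 + 64 = 68
|RD|² = 1 + 121 = 122
|RE|² = 1 + 100 = 101
|RF|² = 0 + 400 = 400
|RG|² = 64 + 324 = 388
|RH|² = 49 + 100 = 149
|RJ|² = 4 + 256 = 260
|RK|² = 16 + 289 = 305
Sorted ascending: C, E, B, … — the second-nearest is E.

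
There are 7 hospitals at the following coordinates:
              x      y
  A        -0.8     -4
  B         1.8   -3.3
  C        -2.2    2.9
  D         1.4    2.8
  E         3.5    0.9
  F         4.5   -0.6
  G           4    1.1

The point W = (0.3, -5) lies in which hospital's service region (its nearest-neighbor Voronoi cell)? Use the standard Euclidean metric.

Compare squared distances (the ordering matches that of the actual distances):
|WA|² = (0.3−(-0.8))² + (-5−(-4))² = 1.21 + 1 = 2.21
|WB|² = (0.3−1.8)² + (-5−(-3.3))² = 2.25 + 2.89 = 5.14
|WC|² = (0.3−(-2.2))² + (-5−2.9)² = 6.25 + 62.41 = 68.66
|WD|² = (0.3−1.4)² + (-5−2.8)² = 1.21 + 60.84 = 62.05
|WE|² = (0.3−3.5)² + (-5−0.9)² = 10.24 + 34.81 = 45.05
|WF|² = (0.3−4.5)² + (-5−(-0.6))² = 17.64 + 19.36 = 37
|WG|² = (0.3−4)² + (-5−1.1)² = 13.69 + 37.21 = 50.9
Minimum is at A.

A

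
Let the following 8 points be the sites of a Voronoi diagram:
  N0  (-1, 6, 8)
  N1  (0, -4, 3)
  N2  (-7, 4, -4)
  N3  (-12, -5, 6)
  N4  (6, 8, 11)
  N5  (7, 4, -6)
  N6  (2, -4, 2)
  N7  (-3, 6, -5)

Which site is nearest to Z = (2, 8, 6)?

Compare squared distances (the ordering matches that of the actual distances):
|ZN0|² = 9 + 4 + 4 = 17
|ZN1|² = 4 + 144 + 9 = 157
|ZN2|² = 81 + 16 + 100 = 197
|ZN3|² = 196 + 169 + 0 = 365
|ZN4|² = 16 + 0 + 25 = 41
|ZN5|² = 25 + 16 + 144 = 185
|ZN6|² = 0 + 144 + 16 = 160
|ZN7|² = 25 + 4 + 121 = 150
N0 is nearest.

N0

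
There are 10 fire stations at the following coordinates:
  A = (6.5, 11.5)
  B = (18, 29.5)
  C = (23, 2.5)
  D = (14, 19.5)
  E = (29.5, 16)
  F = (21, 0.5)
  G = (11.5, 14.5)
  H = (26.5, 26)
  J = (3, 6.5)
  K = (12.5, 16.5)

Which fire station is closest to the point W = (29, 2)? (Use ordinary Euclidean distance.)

C

Squared Euclidean distances:
|WA|² = 506.25 + 90.25 = 596.5
|WB|² = 121 + 756.25 = 877.25
|WC|² = 36 + 0.25 = 36.25
|WD|² = 225 + 306.25 = 531.25
|WE|² = 0.25 + 196 = 196.25
|WF|² = 64 + 2.25 = 66.25
|WG|² = 306.25 + 156.25 = 462.5
|WH|² = 6.25 + 576 = 582.25
|WJ|² = 676 + 20.25 = 696.25
|WK|² = 272.25 + 210.25 = 482.5
Minimum is at C.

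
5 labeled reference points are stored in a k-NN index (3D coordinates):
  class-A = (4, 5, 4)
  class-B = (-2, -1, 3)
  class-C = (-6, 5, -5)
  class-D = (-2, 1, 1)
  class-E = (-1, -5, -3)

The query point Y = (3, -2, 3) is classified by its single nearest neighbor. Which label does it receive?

class-B

Compare squared distances (the ordering matches that of the actual distances):
d²(Y, class-A) = (3−4)² + (-2−5)² + (3−4)² = 1 + 49 + 1 = 51
d²(Y, class-B) = (3−(-2))² + (-2−(-1))² + (3−3)² = 25 + 1 + 0 = 26
d²(Y, class-C) = (3−(-6))² + (-2−5)² + (3−(-5))² = 81 + 49 + 64 = 194
d²(Y, class-D) = (3−(-2))² + (-2−1)² + (3−1)² = 25 + 9 + 4 = 38
d²(Y, class-E) = (3−(-1))² + (-2−(-5))² + (3−(-3))² = 16 + 9 + 36 = 61
class-B is nearest.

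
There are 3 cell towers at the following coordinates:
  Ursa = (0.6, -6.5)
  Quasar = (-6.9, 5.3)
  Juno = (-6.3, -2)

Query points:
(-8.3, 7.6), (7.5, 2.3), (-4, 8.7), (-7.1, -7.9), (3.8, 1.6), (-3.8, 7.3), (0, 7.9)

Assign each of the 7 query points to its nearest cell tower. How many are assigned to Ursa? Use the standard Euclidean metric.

2

(-8.3, 7.6) — d² to each: Ursa:278.02, Quasar:7.25, Juno:96.16 → nearest is Quasar
(7.5, 2.3) — d² to each: Ursa:125.05, Quasar:216.36, Juno:208.93 → nearest is Ursa
(-4, 8.7) — d² to each: Ursa:252.2, Quasar:19.97, Juno:119.78 → nearest is Quasar
(-7.1, -7.9) — d² to each: Ursa:61.25, Quasar:174.28, Juno:35.45 → nearest is Juno
(3.8, 1.6) — d² to each: Ursa:75.85, Quasar:128.18, Juno:114.97 → nearest is Ursa
(-3.8, 7.3) — d² to each: Ursa:209.8, Quasar:13.61, Juno:92.74 → nearest is Quasar
(0, 7.9) — d² to each: Ursa:207.72, Quasar:54.37, Juno:137.7 → nearest is Quasar
2 of the 7 points have Ursa as nearest.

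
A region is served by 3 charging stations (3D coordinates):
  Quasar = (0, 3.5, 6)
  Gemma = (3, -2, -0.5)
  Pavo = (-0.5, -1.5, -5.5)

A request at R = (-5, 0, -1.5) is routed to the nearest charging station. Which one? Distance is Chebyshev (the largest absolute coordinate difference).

Pavo

d(R, Quasar) = max(5, 3.5, 7.5) = 7.5
d(R, Gemma) = max(8, 2, 1) = 8
d(R, Pavo) = max(4.5, 1.5, 4) = 4.5
The smallest is to Pavo, so R lies in the Voronoi region of Pavo.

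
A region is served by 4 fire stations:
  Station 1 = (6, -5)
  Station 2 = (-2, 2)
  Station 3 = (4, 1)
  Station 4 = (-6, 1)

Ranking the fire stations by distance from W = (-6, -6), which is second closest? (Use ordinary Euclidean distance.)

Station 2

Since √ is increasing, it suffices to compare squared distances:
d²(W, Station 1) = (-6−6)² + (-6−(-5))² = 144 + 1 = 145
d²(W, Station 2) = (-6−(-2))² + (-6−2)² = 16 + 64 = 80
d²(W, Station 3) = (-6−4)² + (-6−1)² = 100 + 49 = 149
d²(W, Station 4) = (-6−(-6))² + (-6−1)² = 0 + 49 = 49
Sorted ascending: Station 4, Station 2, Station 1, … — the second-nearest is Station 2.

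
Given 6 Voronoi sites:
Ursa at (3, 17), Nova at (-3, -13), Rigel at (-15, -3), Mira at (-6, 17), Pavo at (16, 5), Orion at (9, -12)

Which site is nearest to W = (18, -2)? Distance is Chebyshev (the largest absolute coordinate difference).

Pavo

d(W, Ursa) = max(15, 19) = 19
d(W, Nova) = max(21, 11) = 21
d(W, Rigel) = max(33, 1) = 33
d(W, Mira) = max(24, 19) = 24
d(W, Pavo) = max(2, 7) = 7
d(W, Orion) = max(9, 10) = 10
Pavo is nearest.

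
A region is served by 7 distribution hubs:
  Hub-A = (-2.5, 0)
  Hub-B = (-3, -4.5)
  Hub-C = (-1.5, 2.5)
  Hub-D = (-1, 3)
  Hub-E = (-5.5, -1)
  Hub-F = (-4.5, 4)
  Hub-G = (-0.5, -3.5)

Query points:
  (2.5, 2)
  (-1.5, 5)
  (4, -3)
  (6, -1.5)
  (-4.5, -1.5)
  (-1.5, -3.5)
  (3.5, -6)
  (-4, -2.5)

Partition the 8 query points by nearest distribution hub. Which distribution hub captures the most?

(2.5, 2) — d² to each: Hub-A:29, Hub-B:72.5, Hub-C:16.25, Hub-D:13.25, Hub-E:73, Hub-F:53, Hub-G:39.25 → nearest is Hub-D
(-1.5, 5) — d² to each: Hub-A:26, Hub-B:92.5, Hub-C:6.25, Hub-D:4.25, Hub-E:52, Hub-F:10, Hub-G:73.25 → nearest is Hub-D
(4, -3) — d² to each: Hub-A:51.25, Hub-B:51.25, Hub-C:60.5, Hub-D:61, Hub-E:94.25, Hub-F:121.25, Hub-G:20.5 → nearest is Hub-G
(6, -1.5) — d² to each: Hub-A:74.5, Hub-B:90, Hub-C:72.25, Hub-D:69.25, Hub-E:132.5, Hub-F:140.5, Hub-G:46.25 → nearest is Hub-G
(-4.5, -1.5) — d² to each: Hub-A:6.25, Hub-B:11.25, Hub-C:25, Hub-D:32.5, Hub-E:1.25, Hub-F:30.25, Hub-G:20 → nearest is Hub-E
(-1.5, -3.5) — d² to each: Hub-A:13.25, Hub-B:3.25, Hub-C:36, Hub-D:42.5, Hub-E:22.25, Hub-F:65.25, Hub-G:1 → nearest is Hub-G
(3.5, -6) — d² to each: Hub-A:72, Hub-B:44.5, Hub-C:97.25, Hub-D:101.25, Hub-E:106, Hub-F:164, Hub-G:22.25 → nearest is Hub-G
(-4, -2.5) — d² to each: Hub-A:8.5, Hub-B:5, Hub-C:31.25, Hub-D:39.25, Hub-E:4.5, Hub-F:42.5, Hub-G:13.25 → nearest is Hub-E
Tally — Hub-D:2, Hub-E:2, Hub-G:4. Hub-G captures the most (4).

Hub-G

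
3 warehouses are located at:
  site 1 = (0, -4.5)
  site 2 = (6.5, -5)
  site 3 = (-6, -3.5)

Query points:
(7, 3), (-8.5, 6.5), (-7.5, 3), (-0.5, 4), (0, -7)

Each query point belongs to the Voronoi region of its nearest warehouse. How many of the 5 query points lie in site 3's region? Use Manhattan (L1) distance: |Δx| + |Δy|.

(7, 3) — d to each: site 1:14.5, site 2:8.5, site 3:19.5 → nearest is site 2
(-8.5, 6.5) — d to each: site 1:19.5, site 2:26.5, site 3:12.5 → nearest is site 3
(-7.5, 3) — d to each: site 1:15, site 2:22, site 3:8 → nearest is site 3
(-0.5, 4) — d to each: site 1:9, site 2:16, site 3:13 → nearest is site 1
(0, -7) — d to each: site 1:2.5, site 2:8.5, site 3:9.5 → nearest is site 1
2 of the 5 points have site 3 as nearest.

2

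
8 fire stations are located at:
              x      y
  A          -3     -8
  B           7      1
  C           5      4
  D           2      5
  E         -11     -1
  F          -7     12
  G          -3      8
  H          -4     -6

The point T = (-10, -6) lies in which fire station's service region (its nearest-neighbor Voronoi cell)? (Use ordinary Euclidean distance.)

Compare squared distances (the ordering matches that of the actual distances):
|TA|² = (-10−(-3))² + (-6−(-8))² = 49 + 4 = 53
|TB|² = (-10−7)² + (-6−1)² = 289 + 49 = 338
|TC|² = (-10−5)² + (-6−4)² = 225 + 100 = 325
|TD|² = (-10−2)² + (-6−5)² = 144 + 121 = 265
|TE|² = (-10−(-11))² + (-6−(-1))² = 1 + 25 = 26
|TF|² = (-10−(-7))² + (-6−12)² = 9 + 324 = 333
|TG|² = (-10−(-3))² + (-6−8)² = 49 + 196 = 245
|TH|² = (-10−(-4))² + (-6−(-6))² = 36 + 0 = 36
Minimum is at E.

E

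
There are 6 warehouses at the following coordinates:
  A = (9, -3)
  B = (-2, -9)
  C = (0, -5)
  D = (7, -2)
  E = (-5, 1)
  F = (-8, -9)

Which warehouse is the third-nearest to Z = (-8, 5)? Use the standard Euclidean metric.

Squared Euclidean distances:
|ZA|² = (-8−9)² + (5−(-3))² = 289 + 64 = 353
|ZB|² = (-8−(-2))² + (5−(-9))² = 36 + 196 = 232
|ZC|² = (-8−0)² + (5−(-5))² = 64 + 100 = 164
|ZD|² = (-8−7)² + (5−(-2))² = 225 + 49 = 274
|ZE|² = (-8−(-5))² + (5−1)² = 9 + 16 = 25
|ZF|² = (-8−(-8))² + (5−(-9))² = 0 + 196 = 196
Sorted ascending: E, C, F, B, … — the third-nearest is F.

F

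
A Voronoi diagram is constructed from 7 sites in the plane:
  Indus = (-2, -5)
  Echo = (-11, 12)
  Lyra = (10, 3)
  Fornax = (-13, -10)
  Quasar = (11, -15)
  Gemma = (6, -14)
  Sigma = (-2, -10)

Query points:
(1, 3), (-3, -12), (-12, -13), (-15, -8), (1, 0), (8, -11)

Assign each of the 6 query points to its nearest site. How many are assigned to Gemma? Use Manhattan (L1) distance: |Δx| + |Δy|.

1

(1, 3) — d to each: Indus:11, Echo:21, Lyra:9, Fornax:27, Quasar:28, Gemma:22, Sigma:16 → nearest is Lyra
(-3, -12) — d to each: Indus:8, Echo:32, Lyra:28, Fornax:12, Quasar:17, Gemma:11, Sigma:3 → nearest is Sigma
(-12, -13) — d to each: Indus:18, Echo:26, Lyra:38, Fornax:4, Quasar:25, Gemma:19, Sigma:13 → nearest is Fornax
(-15, -8) — d to each: Indus:16, Echo:24, Lyra:36, Fornax:4, Quasar:33, Gemma:27, Sigma:15 → nearest is Fornax
(1, 0) — d to each: Indus:8, Echo:24, Lyra:12, Fornax:24, Quasar:25, Gemma:19, Sigma:13 → nearest is Indus
(8, -11) — d to each: Indus:16, Echo:42, Lyra:16, Fornax:22, Quasar:7, Gemma:5, Sigma:11 → nearest is Gemma
1 of the 6 points has Gemma as nearest.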